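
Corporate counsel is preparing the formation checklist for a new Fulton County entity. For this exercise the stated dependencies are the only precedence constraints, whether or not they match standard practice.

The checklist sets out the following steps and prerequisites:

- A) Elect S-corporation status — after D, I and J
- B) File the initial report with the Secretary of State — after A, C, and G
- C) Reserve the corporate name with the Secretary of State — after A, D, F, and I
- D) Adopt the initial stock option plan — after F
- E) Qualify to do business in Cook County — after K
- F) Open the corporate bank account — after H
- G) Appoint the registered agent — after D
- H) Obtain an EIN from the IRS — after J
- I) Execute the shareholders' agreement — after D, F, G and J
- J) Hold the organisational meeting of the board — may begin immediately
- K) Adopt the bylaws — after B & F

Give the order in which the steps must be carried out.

J, H, F, D, G, I, A, C, B, K, E

Only J has no prerequisites, so it is first.
Next only H has its prerequisites met → H.
That leaves F as the only ready step → F.
Next only D has its prerequisites met → D.
That leaves G as the only ready step → G.
That leaves I as the only ready step → I.
That leaves A as the only ready step → A.
C needed A, D, F and I, now all done → C.
B needed A, C and G, now all done → B.
K needed B and F, now all done → K.
E needed K, now all done → E.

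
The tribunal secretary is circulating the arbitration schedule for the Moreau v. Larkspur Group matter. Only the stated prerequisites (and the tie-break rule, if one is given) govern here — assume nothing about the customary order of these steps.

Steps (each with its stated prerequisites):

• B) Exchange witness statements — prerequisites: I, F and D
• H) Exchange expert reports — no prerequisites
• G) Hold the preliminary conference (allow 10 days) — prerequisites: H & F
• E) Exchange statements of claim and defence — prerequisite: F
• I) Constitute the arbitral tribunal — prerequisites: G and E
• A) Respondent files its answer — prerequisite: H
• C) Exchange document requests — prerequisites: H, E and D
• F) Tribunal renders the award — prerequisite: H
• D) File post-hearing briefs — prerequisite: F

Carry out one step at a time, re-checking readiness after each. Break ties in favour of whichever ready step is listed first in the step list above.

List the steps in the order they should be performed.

H A F G E I D B C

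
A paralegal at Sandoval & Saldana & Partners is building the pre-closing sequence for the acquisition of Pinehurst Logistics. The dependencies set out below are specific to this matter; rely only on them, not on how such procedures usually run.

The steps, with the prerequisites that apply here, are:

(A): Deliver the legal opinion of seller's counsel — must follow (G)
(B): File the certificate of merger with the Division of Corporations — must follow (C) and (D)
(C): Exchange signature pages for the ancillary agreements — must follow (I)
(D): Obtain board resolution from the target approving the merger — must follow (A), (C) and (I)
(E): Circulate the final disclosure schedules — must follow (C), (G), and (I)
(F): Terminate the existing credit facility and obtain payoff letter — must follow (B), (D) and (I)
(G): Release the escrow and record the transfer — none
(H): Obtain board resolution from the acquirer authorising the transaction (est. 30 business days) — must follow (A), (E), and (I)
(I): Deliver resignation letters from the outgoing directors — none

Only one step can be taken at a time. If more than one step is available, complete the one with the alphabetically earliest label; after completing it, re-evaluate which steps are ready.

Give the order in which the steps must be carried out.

(G), (A), (I), (C), (D), (B), (E), (F), (H)

(G) and (I) have no prerequisites; (G) has the earlier label, so (G) is first.
Now (A) and (I) have their prerequisites met. (A) has the earlier label, so (A) next.
(I) is the only step now ready → (I).
(C) needed (I), now all done → (C).
Now (D) and (E) have their prerequisites met. (D) has the earlier label, so (D) next.
(B) now also ready, so the ready set is {(B), (E)}; (B) has the earlier label → (B).
Ready: (E) and (F). (E) has the earlier label → (E).
Now (F) and (H) have their prerequisites met. (F) has the earlier label, so (F) next.
(H) needed (A), (E) and (I), now all done → (H).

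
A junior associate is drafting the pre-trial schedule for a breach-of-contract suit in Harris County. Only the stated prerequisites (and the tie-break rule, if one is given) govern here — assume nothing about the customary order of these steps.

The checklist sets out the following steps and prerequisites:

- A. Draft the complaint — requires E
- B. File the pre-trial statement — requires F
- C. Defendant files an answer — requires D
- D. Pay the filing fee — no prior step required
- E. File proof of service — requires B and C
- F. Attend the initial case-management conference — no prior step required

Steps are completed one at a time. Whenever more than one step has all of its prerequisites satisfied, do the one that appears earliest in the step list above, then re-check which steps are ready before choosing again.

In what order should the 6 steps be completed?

D C F B E A

D and F have no prerequisites; D is listed earlier, so D is first.
Ready: C and F. C is listed earlier → C.
Next only F has its prerequisites met → F.
That leaves B as the only ready step → B.
E needed B and C, now all done → E.
A needed E, now all done → A.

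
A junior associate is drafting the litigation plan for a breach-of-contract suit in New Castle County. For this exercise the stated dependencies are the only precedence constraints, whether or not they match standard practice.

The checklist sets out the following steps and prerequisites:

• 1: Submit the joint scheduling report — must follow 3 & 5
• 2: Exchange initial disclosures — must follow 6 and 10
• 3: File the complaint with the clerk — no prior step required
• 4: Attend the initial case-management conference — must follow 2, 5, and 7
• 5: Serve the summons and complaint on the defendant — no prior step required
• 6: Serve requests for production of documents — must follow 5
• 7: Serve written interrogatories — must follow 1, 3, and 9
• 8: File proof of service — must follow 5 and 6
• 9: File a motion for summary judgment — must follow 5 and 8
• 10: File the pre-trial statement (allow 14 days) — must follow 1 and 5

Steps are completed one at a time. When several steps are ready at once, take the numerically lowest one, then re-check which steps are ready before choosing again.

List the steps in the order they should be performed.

Nothing is required for 3 and 5. 3 has the earlier label → 3 first.
5 is the only step now ready → 5.
1 and 6 are both available; 1 has the earlier label → 1.
Now 6 and 10 have their prerequisites met. 6 has the earlier label, so 6 next.
Now 8 and 10 have their prerequisites met. 8 has the earlier label, so 8 next.
Ready: 9 and 10. 9 has the earlier label → 9.
7 now also ready, so the ready set is {7, 10}; 7 has the earlier label → 7.
Next only 10 has its prerequisites met → 10.
That leaves 2 as the only ready step → 2.
4 is the only step now ready → 4.

3 → 5 → 1 → 6 → 8 → 9 → 7 → 10 → 2 → 4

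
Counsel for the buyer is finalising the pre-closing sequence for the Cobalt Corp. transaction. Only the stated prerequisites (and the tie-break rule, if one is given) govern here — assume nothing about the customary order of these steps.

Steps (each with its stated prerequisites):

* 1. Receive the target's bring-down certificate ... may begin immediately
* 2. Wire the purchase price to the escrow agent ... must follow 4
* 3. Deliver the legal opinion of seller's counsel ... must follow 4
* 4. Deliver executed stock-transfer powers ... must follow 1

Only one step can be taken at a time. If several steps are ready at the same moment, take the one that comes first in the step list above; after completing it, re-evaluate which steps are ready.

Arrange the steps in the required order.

1 has no prerequisites → 1 first.
That leaves 4 as the only ready step → 4.
Ready: 2 and 3. 2 is listed earlier → 2.
3 needed 4, now all done → 3.

1, 4, 2, 3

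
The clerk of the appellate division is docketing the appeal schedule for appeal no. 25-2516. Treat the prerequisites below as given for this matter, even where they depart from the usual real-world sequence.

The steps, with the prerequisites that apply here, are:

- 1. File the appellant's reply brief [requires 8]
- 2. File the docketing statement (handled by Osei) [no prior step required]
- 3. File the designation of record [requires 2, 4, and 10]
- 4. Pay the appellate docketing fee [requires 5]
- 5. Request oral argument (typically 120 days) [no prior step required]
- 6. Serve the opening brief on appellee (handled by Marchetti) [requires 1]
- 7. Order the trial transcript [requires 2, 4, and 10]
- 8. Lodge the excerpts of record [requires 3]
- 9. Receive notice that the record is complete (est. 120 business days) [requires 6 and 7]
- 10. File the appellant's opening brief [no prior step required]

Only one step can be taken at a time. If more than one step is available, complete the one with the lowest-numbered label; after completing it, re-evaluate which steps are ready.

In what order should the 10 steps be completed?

Nothing is required for 2, 5 and 10. 2 has the earlier label → 2 first.
Ready: 5 and 10. 5 has the earlier label → 5.
4 now also ready, so the ready set is {4, 10}; 4 has the earlier label → 4.
That leaves 10 as the only ready step → 10.
Now 3 and 7 have their prerequisites met. 3 has the earlier label, so 3 next.
8 now also ready, so the ready set is {7, 8}; 7 has the earlier label → 7.
That leaves 8 as the only ready step → 8.
1 needed 8, now all done → 1.
6 needed 1, now all done → 6.
That leaves 9 as the only ready step → 9.

2 5 4 10 3 7 8 1 6 9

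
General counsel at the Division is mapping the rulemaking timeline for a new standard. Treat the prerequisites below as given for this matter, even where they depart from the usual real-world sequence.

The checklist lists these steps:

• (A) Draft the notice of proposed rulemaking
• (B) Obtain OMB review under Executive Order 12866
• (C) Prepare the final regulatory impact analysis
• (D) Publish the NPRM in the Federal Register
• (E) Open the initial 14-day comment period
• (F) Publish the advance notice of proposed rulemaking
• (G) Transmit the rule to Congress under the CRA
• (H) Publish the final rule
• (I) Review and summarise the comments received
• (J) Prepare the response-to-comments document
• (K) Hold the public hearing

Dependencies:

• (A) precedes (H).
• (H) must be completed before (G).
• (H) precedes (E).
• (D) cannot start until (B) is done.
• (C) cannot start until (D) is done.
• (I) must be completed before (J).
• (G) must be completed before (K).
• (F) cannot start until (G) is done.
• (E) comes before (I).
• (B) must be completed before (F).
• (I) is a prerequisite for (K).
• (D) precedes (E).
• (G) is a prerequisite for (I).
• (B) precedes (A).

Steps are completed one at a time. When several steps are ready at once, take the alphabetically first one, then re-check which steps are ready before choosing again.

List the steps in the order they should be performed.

(B) → (A) → (D) → (C) → (H) → (E) → (G) → (F) → (I) → (J) → (K)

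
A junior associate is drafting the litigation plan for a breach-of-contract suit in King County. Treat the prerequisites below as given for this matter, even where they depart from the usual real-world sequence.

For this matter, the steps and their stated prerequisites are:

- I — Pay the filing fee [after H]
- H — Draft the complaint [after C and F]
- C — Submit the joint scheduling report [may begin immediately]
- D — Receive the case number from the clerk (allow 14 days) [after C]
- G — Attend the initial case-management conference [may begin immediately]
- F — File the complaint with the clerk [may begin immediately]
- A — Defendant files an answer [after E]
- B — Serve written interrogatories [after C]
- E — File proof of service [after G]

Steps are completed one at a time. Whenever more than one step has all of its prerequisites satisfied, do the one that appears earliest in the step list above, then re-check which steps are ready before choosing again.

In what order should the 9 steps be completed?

C, D, G, F, H, I, B, E, A

C, G and F have no prerequisites; C is listed earlier, so C is first.
Ready: D, G, F and B. D is listed earlier → D.
G, F and B are all available; G is listed earlier → G.
Now F, B and E have their prerequisites met. F is listed earlier, so F next.
H, B and E are all available; H is listed earlier → H.
Ready: I, B and E. I is listed earlier → I.
Ready: B and E. B is listed earlier → B.
E needed G, now all done → E.
A is the only step now ready → A.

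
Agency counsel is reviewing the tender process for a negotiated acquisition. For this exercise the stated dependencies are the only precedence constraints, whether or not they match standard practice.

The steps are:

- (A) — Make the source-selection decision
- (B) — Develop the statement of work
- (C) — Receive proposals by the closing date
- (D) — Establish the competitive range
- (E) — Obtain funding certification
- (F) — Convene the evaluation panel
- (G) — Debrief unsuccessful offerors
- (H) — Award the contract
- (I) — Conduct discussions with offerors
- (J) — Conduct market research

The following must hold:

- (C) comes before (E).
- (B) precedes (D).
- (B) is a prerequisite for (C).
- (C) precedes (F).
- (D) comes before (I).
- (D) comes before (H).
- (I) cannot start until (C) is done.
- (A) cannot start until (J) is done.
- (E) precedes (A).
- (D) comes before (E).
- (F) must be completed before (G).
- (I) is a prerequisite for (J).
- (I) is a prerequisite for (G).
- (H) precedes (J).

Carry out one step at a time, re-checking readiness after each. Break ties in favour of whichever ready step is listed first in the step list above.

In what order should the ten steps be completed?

(B) has no prerequisites → (B) first.
(C) and (D) are both available; (C) is listed earlier → (C).
(F) now also ready, so the ready set is {(D), (F)}; (D) is listed earlier → (D).
(E), (H) and (I) now also ready, so the ready set is {(E), (F), (H), (I)}; (E) is listed earlier → (E).
Ready: (F), (H) and (I). (F) is listed earlier → (F).
(H) and (I) are both available; (H) is listed earlier → (H).
Next only (I) has its prerequisites met → (I).
Ready: (G) and (J). (G) is listed earlier → (G).
(J) needed (H) and (I), now all done → (J).
(A) is the only step now ready → (A).

(B), (C), (D), (E), (F), (H), (I), (G), (J), (A)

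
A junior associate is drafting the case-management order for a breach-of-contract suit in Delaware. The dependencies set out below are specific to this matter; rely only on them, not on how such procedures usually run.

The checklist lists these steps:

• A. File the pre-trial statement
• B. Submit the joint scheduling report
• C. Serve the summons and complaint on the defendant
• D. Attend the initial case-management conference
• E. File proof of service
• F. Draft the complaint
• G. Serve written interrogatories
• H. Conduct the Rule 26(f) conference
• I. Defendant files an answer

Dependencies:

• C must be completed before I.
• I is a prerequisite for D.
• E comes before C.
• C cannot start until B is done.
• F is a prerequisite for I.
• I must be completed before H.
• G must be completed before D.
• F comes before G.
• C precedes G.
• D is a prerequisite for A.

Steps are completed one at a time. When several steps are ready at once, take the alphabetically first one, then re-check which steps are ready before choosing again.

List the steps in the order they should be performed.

B, E, C, F, G, I, D, A, H

Nothing is required for B, E and F. B has the earlier label → B first.
Now E and F have their prerequisites met. E has the earlier label, so E next.
C now also ready, so the ready set is {C, F}; C has the earlier label → C.
Next only F has its prerequisites met → F.
Ready: G and I. G has the earlier label → G.
I needed C and F, now all done → I.
Ready: D and H. D has the earlier label → D.
A now also ready, so the ready set is {A, H}; A has the earlier label → A.
H needed I, now all done → H.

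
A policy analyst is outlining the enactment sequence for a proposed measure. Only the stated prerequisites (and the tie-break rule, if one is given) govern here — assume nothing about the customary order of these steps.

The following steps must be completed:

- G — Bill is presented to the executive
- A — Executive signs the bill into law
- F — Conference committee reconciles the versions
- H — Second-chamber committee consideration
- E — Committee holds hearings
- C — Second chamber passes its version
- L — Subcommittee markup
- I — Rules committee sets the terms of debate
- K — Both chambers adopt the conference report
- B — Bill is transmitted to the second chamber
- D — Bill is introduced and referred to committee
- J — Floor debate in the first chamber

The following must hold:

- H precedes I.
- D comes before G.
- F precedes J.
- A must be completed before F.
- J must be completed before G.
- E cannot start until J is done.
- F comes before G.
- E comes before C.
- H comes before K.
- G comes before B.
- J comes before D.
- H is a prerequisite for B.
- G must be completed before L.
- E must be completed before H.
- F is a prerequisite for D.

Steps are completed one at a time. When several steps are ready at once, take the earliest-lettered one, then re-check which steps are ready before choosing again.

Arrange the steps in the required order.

A is the only step with nothing outstanding, so it goes first.
F needed A, now all done → F.
Next only J has its prerequisites met → J.
D and E are both available; D has the earlier label → D.
G now also ready, so the ready set is {E, G}; E has the earlier label → E.
Now C, G and H have their prerequisites met. C has the earlier label, so C next.
Ready: G and H. G has the earlier label → G.
L now also ready, so the ready set is {H, L}; H has the earlier label → H.
B, I and K now also ready, so the ready set is {B, I, K, L}; B has the earlier label → B.
I, K and L are all available; I has the earlier label → I.
Now K and L have their prerequisites met. K has the earlier label, so K next.
L is the only step now ready → L.

A F J D E C G H B I K L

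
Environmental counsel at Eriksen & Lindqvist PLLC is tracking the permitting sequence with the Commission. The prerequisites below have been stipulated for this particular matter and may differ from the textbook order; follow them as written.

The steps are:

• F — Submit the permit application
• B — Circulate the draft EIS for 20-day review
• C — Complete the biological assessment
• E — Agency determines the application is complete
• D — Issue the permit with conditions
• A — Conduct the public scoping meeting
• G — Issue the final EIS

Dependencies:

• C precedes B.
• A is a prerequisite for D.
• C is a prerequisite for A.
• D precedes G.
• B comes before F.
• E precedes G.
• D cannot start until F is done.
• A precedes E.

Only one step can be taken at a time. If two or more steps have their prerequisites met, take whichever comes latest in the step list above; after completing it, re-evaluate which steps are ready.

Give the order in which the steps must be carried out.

C → A → E → B → F → D → G

C has no prerequisites → C first.
Now A and B have their prerequisites met. A is listed later, so A next.
Ready: E and B. E is listed later → E.
B is the only step now ready → B.
Next only F has its prerequisites met → F.
That leaves D as the only ready step → D.
That leaves G as the only ready step → G.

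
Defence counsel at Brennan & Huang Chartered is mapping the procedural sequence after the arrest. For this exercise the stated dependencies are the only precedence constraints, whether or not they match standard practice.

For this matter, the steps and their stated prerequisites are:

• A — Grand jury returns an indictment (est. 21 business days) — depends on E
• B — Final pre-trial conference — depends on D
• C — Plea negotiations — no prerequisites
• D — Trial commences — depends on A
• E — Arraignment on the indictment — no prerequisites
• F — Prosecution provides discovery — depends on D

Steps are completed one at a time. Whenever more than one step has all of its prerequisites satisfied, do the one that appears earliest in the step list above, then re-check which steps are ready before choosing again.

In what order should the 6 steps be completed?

C → E → A → D → B → F

Nothing is required for C and E. C is listed earlier → C first.
That leaves E as the only ready step → E.
A needed E, now all done → A.
D needed A, now all done → D.
B and F are both available; B is listed earlier → B.
F needed D, now all done → F.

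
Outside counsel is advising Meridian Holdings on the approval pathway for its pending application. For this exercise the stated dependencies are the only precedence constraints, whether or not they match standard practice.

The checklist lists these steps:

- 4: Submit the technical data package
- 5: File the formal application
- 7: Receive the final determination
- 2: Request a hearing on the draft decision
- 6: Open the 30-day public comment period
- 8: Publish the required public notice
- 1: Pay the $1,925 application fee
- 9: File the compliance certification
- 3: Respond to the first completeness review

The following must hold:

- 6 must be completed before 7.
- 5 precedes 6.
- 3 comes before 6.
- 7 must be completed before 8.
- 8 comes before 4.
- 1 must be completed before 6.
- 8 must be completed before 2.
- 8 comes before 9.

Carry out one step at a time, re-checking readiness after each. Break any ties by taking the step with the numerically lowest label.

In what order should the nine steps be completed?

1, 3 and 5 have no prerequisites; 1 has the earlier label, so 1 is first.
Now 3 and 5 have their prerequisites met. 3 has the earlier label, so 3 next.
5 is the only step now ready → 5.
That leaves 6 as the only ready step → 6.
7 needed 6, now all done → 7.
Next only 8 has its prerequisites met → 8.
Now 2, 4 and 9 have their prerequisites met. 2 has the earlier label, so 2 next.
4 and 9 are both available; 4 has the earlier label → 4.
9 needed 8, now all done → 9.

1, 3, 5, 6, 7, 8, 2, 4, 9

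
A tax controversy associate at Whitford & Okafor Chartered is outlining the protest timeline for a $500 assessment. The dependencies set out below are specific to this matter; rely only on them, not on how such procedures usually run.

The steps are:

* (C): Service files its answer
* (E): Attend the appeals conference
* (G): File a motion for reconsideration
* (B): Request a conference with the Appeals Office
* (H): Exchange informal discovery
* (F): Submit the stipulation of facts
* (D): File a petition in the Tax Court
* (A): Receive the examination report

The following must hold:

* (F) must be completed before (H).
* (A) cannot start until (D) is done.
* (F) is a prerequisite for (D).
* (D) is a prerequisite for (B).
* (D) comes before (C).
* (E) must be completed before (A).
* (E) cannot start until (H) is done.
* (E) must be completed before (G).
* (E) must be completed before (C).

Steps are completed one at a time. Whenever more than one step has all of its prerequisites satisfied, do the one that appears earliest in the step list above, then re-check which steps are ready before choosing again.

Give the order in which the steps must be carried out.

(F) has no prerequisites → (F) first.
Now (H) and (D) have their prerequisites met. (H) is listed earlier, so (H) next.
(E) now also ready, so the ready set is {(E), (D)}; (E) is listed earlier → (E).
(G) now also ready, so the ready set is {(G), (D)}; (G) is listed earlier → (G).
Next only (D) has its prerequisites met → (D).
Ready: (C), (B) and (A). (C) is listed earlier → (C).
Now (B) and (A) have their prerequisites met. (B) is listed earlier, so (B) next.
(A) needed (E) and (D), now all done → (A).

(F), (H), (E), (G), (D), (C), (B), (A)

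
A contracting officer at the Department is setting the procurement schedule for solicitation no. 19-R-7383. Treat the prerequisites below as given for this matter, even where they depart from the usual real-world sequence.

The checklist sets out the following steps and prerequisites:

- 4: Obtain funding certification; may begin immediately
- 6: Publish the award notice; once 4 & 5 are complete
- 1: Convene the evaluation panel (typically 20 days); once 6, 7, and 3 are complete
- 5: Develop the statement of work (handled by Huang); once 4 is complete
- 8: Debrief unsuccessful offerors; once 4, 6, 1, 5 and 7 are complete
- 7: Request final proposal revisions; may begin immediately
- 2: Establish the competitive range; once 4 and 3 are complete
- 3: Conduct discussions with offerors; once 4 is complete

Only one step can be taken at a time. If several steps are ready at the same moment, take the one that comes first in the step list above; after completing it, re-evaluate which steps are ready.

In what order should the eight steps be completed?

4, 5, 6, 7, 3, 1, 8, 2

Nothing is required for 4 and 7. 4 is listed earlier → 4 first.
Now 5, 7 and 3 have their prerequisites met. 5 is listed earlier, so 5 next.
Ready: 6, 7 and 3. 6 is listed earlier → 6.
7 and 3 are both available; 7 is listed earlier → 7.
Next only 3 has its prerequisites met → 3.
1 and 2 are both available; 1 is listed earlier → 1.
8 now also ready, so the ready set is {8, 2}; 8 is listed earlier → 8.
2 is the only step now ready → 2.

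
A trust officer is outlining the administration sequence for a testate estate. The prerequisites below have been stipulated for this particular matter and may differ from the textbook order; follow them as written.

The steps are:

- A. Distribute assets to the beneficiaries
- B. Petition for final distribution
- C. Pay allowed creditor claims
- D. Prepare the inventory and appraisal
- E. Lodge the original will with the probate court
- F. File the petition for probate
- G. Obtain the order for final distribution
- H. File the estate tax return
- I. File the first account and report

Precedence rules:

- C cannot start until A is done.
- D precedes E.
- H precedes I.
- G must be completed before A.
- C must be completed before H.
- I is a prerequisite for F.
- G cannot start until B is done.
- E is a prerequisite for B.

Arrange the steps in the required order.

D E B G A C H I F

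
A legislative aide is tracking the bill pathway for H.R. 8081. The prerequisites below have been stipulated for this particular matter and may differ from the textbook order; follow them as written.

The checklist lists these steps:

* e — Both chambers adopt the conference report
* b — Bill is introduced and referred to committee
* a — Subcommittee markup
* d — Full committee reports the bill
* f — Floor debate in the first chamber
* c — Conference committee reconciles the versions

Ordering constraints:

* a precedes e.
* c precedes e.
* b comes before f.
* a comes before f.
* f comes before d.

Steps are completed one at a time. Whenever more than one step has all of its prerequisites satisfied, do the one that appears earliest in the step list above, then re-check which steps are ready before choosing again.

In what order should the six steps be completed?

Nothing is required for b, a and c. b is listed earlier → b first.
a and c are both available; a is listed earlier → a.
Ready: f and c. f is listed earlier → f.
d and c are both available; d is listed earlier → d.
Next only c has its prerequisites met → c.
e needed a and c, now all done → e.

b, a, f, d, c, e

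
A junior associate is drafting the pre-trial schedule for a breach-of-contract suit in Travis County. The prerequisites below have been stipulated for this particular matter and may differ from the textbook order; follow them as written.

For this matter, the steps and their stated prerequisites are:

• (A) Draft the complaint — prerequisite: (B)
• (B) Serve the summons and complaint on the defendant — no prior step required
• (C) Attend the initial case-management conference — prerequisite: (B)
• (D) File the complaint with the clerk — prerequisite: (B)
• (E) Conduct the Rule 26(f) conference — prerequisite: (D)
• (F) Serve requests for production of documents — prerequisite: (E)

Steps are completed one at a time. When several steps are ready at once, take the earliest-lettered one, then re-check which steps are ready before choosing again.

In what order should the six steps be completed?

(B) (A) (C) (D) (E) (F)

Only (B) has no prerequisites, so it is first.
(A), (C) and (D) are all available; (A) has the earlier label → (A).
(C) and (D) are both available; (C) has the earlier label → (C).
Next only (D) has its prerequisites met → (D).
(E) needed (D), now all done → (E).
(F) is the only step now ready → (F).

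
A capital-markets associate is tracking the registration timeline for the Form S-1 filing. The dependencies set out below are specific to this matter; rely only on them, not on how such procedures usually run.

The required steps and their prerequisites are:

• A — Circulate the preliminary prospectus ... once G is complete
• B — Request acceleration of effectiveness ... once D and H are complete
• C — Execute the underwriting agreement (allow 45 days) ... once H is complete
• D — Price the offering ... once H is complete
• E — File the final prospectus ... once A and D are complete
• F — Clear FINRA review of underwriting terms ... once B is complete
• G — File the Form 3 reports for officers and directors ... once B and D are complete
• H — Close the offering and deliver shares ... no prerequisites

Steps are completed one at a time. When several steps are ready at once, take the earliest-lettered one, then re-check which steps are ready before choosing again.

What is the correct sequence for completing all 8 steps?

H → C → D → B → F → G → A → E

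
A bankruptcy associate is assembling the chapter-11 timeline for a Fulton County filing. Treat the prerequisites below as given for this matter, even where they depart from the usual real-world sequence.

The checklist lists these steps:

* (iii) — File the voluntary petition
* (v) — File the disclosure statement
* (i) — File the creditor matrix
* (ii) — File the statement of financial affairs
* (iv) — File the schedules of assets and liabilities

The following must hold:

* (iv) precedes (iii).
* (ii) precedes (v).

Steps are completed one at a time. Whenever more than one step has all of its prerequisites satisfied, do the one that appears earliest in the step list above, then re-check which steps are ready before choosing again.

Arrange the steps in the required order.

Nothing is required for (i), (ii) and (iv). (i) is listed earlier → (i) first.
(ii) and (iv) are both available; (ii) is listed earlier → (ii).
(v) now also ready, so the ready set is {(v), (iv)}; (v) is listed earlier → (v).
That leaves (iv) as the only ready step → (iv).
Next only (iii) has its prerequisites met → (iii).

(i) (ii) (v) (iv) (iii)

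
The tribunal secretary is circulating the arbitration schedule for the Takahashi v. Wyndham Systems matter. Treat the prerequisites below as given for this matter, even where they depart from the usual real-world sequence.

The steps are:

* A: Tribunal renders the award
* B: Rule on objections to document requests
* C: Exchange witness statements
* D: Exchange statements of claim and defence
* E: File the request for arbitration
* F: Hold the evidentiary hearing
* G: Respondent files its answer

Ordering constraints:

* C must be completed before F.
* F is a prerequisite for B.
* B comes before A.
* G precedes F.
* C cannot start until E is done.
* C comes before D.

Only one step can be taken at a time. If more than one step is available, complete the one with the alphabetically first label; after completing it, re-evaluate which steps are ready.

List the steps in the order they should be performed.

E and G have no prerequisites; E has the earlier label, so E is first.
Ready: C and G. C has the earlier label → C.
Ready: D and G. D has the earlier label → D.
G is the only step now ready → G.
F needed C and G, now all done → F.
B is the only step now ready → B.
That leaves A as the only ready step → A.

E, C, D, G, F, B, A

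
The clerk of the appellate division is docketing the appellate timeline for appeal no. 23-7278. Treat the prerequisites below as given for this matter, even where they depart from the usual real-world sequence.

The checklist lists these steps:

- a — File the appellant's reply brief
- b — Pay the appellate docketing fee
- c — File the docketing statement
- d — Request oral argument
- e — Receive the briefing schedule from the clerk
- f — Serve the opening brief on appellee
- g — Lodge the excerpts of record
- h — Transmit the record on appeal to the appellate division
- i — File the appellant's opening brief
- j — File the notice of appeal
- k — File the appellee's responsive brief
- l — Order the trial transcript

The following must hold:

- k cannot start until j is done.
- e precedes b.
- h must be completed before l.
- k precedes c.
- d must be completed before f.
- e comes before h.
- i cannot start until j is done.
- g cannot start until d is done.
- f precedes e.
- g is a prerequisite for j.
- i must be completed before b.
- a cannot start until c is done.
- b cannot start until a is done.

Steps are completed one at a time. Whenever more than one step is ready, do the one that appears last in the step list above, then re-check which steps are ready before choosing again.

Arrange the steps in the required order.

d, g, j, k, i, f, e, h, l, c, a, b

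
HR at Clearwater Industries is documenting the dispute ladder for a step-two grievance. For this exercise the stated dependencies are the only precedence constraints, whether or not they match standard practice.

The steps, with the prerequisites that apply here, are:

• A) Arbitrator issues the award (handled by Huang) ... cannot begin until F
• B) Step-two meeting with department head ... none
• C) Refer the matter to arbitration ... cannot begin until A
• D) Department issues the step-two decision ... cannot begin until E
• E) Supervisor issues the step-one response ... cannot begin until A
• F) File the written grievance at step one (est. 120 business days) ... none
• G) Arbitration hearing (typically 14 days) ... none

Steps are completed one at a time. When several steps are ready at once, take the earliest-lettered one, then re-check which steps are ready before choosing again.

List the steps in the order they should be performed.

Nothing is required for B, F and G. B has the earlier label → B first.
Now F and G have their prerequisites met. F has the earlier label, so F next.
A now also ready, so the ready set is {A, G}; A has the earlier label → A.
C, E and G are all available; C has the earlier label → C.
E and G are both available; E has the earlier label → E.
D now also ready, so the ready set is {D, G}; D has the earlier label → D.
That leaves G as the only ready step → G.

B → F → A → C → E → D → G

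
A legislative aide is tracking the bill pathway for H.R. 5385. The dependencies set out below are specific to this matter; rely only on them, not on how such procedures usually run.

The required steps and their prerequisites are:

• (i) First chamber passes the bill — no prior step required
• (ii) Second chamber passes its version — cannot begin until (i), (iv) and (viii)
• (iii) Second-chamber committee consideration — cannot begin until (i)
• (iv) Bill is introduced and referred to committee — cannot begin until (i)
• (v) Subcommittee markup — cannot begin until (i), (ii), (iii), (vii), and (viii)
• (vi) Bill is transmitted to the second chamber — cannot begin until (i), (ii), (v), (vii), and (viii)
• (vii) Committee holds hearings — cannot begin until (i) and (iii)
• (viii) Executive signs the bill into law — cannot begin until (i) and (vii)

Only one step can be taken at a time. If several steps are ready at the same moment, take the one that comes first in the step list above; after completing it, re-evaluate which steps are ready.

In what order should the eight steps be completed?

(i), (iii), (iv), (vii), (viii), (ii), (v), (vi)

Only (i) has no prerequisites, so it is first.
Ready: (iii) and (iv). (iii) is listed earlier → (iii).
(iv) and (vii) are both available; (iv) is listed earlier → (iv).
(vii) needed (i) and (iii), now all done → (vii).
(viii) is the only step now ready → (viii).
Next only (ii) has its prerequisites met → (ii).
Next only (v) has its prerequisites met → (v).
Next only (vi) has its prerequisites met → (vi).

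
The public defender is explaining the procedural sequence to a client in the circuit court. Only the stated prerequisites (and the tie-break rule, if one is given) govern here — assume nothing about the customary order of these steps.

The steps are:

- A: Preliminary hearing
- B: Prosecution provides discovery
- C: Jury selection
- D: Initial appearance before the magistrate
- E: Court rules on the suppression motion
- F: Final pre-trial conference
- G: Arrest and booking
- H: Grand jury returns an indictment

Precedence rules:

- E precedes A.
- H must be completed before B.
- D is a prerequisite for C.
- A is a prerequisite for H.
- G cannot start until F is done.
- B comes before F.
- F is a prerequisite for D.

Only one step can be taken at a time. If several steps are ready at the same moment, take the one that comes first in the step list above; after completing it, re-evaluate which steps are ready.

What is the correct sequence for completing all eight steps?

E has no prerequisites → E first.
That leaves A as the only ready step → A.
H needed A, now all done → H.
B needed H, now all done → B.
F is the only step now ready → F.
Ready: D and G. D is listed earlier → D.
Ready: C and G. C is listed earlier → C.
That leaves G as the only ready step → G.

E A H B F D C G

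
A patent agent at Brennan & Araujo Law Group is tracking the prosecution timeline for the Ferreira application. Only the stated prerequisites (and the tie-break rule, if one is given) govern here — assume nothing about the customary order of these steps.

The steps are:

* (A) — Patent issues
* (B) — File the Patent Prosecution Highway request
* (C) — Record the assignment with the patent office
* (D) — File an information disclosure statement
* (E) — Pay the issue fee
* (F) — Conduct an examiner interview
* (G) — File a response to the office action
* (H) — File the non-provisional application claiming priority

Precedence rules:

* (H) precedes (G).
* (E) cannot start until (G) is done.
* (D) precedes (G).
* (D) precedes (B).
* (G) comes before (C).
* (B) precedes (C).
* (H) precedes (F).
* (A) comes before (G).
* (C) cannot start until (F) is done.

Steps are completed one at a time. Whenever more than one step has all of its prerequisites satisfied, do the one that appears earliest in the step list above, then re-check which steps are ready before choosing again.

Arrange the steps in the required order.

(A), (D) and (H) have no prerequisites; (A) is listed earlier, so (A) is first.
Ready: (D) and (H). (D) is listed earlier → (D).
Ready: (B) and (H). (B) is listed earlier → (B).
(H) is the only step now ready → (H).
Ready: (F) and (G). (F) is listed earlier → (F).
Next only (G) has its prerequisites met → (G).
Ready: (C) and (E). (C) is listed earlier → (C).
That leaves (E) as the only ready step → (E).

(A), (D), (B), (H), (F), (G), (C), (E)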